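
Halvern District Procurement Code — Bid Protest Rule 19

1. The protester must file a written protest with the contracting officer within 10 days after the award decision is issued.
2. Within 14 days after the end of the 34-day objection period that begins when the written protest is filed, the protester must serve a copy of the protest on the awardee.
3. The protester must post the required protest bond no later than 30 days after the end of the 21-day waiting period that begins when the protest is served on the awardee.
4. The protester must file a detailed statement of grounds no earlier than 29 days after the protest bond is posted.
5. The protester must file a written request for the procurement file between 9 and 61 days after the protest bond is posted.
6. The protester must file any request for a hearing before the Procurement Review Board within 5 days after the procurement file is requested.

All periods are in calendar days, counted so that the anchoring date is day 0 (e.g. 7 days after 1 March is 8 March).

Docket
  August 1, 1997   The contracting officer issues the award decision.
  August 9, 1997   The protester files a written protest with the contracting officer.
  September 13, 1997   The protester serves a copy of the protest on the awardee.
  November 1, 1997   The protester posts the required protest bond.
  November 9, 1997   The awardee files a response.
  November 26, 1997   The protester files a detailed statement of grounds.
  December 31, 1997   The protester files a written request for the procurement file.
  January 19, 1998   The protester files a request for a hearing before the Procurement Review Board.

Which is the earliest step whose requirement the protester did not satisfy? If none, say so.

Step 4

(1) due by August 1, 1997 + 10 days = August 11, 1997; completed August 9, 1997, before the deadline.
(2) due by September 12, 1997 + 14 days = September 26, 1997; done September 13, 1997 — timely.
(3) due by October 4, 1997 + 30 days = November 3, 1997; November 1, 1997 is within that limit.
(4) permitted from November 1, 1997 + 29 days = November 30, 1997 onward; done November 26, 1997 — 4 days too early.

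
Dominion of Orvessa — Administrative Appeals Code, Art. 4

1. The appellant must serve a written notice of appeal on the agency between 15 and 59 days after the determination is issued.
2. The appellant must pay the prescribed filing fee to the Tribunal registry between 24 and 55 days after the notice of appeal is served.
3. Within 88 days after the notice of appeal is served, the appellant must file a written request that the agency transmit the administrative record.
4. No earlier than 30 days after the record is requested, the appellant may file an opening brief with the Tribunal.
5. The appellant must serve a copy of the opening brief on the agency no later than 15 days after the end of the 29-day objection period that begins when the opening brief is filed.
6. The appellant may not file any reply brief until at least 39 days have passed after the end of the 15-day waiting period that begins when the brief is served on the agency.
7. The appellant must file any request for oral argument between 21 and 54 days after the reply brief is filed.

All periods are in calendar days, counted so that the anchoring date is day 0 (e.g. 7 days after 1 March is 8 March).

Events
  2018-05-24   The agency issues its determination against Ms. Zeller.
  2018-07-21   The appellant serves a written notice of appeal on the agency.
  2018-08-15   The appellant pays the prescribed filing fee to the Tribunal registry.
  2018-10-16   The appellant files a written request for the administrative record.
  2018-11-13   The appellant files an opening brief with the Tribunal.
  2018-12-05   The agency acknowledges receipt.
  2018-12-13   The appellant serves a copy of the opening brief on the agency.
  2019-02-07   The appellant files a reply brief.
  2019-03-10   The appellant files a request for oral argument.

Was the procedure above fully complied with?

Step 1 — 15 and 59 days from 2018-05-24 (when the determination is issued) are 2018-06-08 and 2018-07-22 respectively; done 2018-07-21 — within the window.
Step 2 — 24 and 55 days from 2018-07-21 (when the notice of appeal is served) are 2018-08-14 and 2018-09-14 respectively; done 2018-08-15 — within the window.
Step 3 — counting 88 days from 2018-07-21 (when the notice of appeal is served) gives a deadline of 2018-10-17; done 2018-10-16 — timely.
Step 4 — must wait 30 days from 2018-10-16 (when the record is requested), so not before 2018-11-15; 2018-11-13 is 2 days before the earliest permitted date.
No need to go further; step 4 was not satisfied.

No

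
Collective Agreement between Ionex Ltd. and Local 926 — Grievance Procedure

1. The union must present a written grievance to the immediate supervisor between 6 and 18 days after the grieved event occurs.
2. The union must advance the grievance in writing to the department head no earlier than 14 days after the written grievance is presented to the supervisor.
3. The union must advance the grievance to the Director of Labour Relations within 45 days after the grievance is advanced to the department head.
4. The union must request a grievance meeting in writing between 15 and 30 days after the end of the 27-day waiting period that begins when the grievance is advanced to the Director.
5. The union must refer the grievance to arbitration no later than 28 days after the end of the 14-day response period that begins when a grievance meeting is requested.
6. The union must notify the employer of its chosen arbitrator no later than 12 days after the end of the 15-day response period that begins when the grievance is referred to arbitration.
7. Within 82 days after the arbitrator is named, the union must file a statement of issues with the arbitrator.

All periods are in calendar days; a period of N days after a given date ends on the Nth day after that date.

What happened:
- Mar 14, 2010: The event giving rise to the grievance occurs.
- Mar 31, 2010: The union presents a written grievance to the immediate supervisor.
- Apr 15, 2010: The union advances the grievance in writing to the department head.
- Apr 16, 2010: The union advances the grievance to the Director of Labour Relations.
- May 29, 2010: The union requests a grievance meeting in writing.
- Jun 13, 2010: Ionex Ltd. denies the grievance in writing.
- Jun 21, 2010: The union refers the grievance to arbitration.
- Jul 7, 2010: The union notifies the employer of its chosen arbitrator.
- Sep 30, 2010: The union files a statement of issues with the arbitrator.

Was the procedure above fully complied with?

No

Step 1 — 6 and 18 days from Mar 14, 2010 (when the grieved event occurs) are Mar 20, 2010 and Apr 1, 2010 respectively; Mar 31, 2010 falls inside that range.
Step 2 — must wait 14 days from Mar 31, 2010 (when the written grievance is presented to the supervisor), so not before Apr 14, 2010; done Apr 15, 2010 — permitted.
Step 3 — counting 45 days from Apr 15, 2010 (when the grievance is advanced to the department head) gives a deadline of May 30, 2010; completed Apr 16, 2010, before the deadline.
Step 4 — 15 and 30 days from May 13, 2010 (end of the 27-day waiting period, which began when the grievance is advanced to the Director on Apr 16, 2010) are May 28, 2010 and Jun 12, 2010 respectively; May 29, 2010 falls inside that range.
Step 5 — counting 28 days from Jun 12, 2010 (end of the 14-day response period, which began when a grievance meeting is requested on May 29, 2010) gives a deadline of Jul 10, 2010; completed Jun 21, 2010, before the deadline.
Step 6 — counting 12 days from Jul 6, 2010 (end of the 15-day response period, which began when the grievance is referred to arbitration on Jun 21, 2010) gives a deadline of Jul 18, 2010; Jul 7, 2010 is within that limit.
Step 7 — counting 82 days from Jul 7, 2010 (when the arbitrator is named) gives a deadline of Sep 27, 2010; not done until Sep 30, 2010, 3 days after the deadline.
The procedure was therefore not followed at step 7.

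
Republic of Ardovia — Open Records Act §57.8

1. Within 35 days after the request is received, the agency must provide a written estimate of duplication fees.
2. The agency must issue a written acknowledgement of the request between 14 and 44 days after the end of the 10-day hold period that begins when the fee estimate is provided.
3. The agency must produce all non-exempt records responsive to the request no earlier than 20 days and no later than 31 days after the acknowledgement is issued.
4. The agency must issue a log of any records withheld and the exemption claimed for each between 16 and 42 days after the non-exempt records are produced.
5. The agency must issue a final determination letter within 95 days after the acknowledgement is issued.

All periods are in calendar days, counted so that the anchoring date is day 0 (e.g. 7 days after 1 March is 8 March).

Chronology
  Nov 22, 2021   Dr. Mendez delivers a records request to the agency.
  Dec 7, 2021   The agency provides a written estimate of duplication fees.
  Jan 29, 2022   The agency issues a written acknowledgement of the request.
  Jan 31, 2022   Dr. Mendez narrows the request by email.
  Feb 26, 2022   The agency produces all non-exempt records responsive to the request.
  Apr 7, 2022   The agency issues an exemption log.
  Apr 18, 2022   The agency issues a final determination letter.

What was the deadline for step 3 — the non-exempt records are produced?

Mar 1, 2022

Step 3 runs from Jan 29, 2022, when the acknowledgement is issued. The window is 20–31 days after Jan 29, 2022; it closes on Mar 1, 2022.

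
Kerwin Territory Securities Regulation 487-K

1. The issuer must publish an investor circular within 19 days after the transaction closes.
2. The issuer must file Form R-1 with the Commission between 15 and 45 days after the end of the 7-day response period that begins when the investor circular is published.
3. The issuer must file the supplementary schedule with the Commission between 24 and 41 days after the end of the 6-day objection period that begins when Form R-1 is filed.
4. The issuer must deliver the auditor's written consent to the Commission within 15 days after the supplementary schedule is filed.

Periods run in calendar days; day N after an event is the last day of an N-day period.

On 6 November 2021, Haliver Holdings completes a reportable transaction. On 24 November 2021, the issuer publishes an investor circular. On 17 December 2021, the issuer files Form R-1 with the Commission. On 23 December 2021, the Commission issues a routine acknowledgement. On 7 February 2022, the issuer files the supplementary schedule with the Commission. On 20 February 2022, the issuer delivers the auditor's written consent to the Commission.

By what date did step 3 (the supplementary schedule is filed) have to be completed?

2 February 2022

Form R-1 is filed on 17 December 2021; the 6-day objection period therefore ends 23 December 2021, and step 3 runs from that date. The window is 24–41 days after 23 December 2021; it closes on 2 February 2022.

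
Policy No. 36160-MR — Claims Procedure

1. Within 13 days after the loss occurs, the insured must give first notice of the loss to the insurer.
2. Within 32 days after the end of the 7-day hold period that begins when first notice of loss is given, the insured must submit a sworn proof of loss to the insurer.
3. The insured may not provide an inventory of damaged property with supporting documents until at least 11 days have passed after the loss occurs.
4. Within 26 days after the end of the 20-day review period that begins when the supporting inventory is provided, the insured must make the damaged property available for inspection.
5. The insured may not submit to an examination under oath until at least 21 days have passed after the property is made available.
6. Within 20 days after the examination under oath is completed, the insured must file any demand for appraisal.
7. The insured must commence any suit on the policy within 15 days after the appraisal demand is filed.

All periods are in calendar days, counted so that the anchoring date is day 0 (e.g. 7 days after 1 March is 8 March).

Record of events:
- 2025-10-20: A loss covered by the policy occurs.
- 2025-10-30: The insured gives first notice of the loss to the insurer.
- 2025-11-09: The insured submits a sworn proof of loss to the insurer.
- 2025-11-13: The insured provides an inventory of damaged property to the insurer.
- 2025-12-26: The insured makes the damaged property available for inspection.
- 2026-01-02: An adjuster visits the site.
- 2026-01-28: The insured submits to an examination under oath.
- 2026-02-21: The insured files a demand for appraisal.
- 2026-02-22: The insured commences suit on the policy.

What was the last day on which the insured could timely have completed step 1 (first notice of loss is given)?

2025-11-02

Step 1 runs from 2025-10-20, when the loss occurs. 13 days after 2025-10-20 is 2025-11-02.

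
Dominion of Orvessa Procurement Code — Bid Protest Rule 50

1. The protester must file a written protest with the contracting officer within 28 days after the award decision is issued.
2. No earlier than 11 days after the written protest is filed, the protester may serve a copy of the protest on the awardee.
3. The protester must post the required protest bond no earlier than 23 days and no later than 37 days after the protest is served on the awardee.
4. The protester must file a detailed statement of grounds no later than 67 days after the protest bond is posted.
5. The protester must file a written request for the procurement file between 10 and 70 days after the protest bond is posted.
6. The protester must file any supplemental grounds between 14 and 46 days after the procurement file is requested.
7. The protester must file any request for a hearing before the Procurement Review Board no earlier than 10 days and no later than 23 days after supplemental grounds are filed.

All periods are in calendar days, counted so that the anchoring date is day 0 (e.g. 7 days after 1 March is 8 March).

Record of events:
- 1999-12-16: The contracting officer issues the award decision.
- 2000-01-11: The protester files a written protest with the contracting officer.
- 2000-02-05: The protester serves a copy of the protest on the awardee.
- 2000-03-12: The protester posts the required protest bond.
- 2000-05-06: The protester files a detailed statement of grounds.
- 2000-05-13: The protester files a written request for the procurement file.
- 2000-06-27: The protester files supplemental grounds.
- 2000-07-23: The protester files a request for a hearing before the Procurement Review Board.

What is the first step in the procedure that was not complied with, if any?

Step 7

Step 1 — counting 28 days from 1999-12-16 (when the award decision is issued) gives a deadline of 2000-01-13; completed 2000-01-11, before the deadline.
Step 2 — must wait 11 days from 2000-01-11 (when the written protest is filed), so not before 2000-01-22; done 2000-02-05 — permitted.
Step 3 — 23 and 37 days from 2000-02-05 (when the protest is served on the awardee) are 2000-02-28 and 2000-03-13 respectively; done 2000-03-12 — within the window.
Step 4 — counting 67 days from 2000-03-12 (when the protest bond is posted) gives a deadline of 2000-05-18; completed 2000-05-06, before the deadline.
Step 5 — 10 and 70 days from 2000-03-12 (when the protest bond is posted) are 2000-03-22 and 2000-05-21 respectively; 2000-05-13 falls inside that range.
Step 6 — 14 and 46 days from 2000-05-13 (when the procurement file is requested) are 2000-05-27 and 2000-06-28 respectively; done 2000-06-27 — within the window.
Step 7 — 10 and 23 days from 2000-06-27 (when supplemental grounds are filed) are 2000-07-07 and 2000-07-20 respectively; 2000-07-23 is 3 days past the end of the window.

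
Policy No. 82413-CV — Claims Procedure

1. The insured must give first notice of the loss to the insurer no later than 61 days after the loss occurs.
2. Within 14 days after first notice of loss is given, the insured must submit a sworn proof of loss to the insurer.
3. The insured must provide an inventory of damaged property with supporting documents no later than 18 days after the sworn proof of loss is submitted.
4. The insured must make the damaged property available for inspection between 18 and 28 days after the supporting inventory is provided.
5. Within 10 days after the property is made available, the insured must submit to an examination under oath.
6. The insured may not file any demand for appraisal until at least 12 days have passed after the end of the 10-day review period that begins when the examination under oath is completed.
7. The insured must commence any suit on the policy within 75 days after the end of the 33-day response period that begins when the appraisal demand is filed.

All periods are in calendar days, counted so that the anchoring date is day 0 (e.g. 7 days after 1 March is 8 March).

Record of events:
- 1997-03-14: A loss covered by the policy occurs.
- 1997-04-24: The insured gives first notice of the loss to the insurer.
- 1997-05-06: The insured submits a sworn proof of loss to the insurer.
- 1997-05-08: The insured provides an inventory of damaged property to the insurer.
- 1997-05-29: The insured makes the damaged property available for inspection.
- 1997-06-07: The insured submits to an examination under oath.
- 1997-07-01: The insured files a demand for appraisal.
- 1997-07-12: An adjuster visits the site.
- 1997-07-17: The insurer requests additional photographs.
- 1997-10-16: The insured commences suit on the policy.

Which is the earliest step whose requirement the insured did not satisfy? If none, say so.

None — every step was satisfied

Step 1 — counting 61 days from 1997-03-14 (when the loss occurs) gives a deadline of 1997-05-14; done 1997-04-24 — timely.
Step 2 — counting 14 days from 1997-04-24 (when first notice of loss is given) gives a deadline of 1997-05-08; done 1997-05-06 — timely.
Step 3 — counting 18 days from 1997-05-06 (when the sworn proof of loss is submitted) gives a deadline of 1997-05-24; 1997-05-08 is within that limit.
Step 4 — 18 and 28 days from 1997-05-08 (when the supporting inventory is provided) are 1997-05-26 and 1997-06-05 respectively; 1997-05-29 falls inside that range.
Step 5 — counting 10 days from 1997-05-29 (when the property is made available) gives a deadline of 1997-06-08; done 1997-06-07 — timely.
Step 6 — must wait 12 days from 1997-06-17 (end of the 10-day review period, which began when the examination under oath is completed on 1997-06-07), so not before 1997-06-29; done 1997-07-01, after the minimum wait.
Step 7 — counting 75 days from 1997-08-03 (end of the 33-day response period, which began when the appraisal demand is filed on 1997-07-01) gives a deadline of 1997-10-17; 1997-10-16 is within that limit.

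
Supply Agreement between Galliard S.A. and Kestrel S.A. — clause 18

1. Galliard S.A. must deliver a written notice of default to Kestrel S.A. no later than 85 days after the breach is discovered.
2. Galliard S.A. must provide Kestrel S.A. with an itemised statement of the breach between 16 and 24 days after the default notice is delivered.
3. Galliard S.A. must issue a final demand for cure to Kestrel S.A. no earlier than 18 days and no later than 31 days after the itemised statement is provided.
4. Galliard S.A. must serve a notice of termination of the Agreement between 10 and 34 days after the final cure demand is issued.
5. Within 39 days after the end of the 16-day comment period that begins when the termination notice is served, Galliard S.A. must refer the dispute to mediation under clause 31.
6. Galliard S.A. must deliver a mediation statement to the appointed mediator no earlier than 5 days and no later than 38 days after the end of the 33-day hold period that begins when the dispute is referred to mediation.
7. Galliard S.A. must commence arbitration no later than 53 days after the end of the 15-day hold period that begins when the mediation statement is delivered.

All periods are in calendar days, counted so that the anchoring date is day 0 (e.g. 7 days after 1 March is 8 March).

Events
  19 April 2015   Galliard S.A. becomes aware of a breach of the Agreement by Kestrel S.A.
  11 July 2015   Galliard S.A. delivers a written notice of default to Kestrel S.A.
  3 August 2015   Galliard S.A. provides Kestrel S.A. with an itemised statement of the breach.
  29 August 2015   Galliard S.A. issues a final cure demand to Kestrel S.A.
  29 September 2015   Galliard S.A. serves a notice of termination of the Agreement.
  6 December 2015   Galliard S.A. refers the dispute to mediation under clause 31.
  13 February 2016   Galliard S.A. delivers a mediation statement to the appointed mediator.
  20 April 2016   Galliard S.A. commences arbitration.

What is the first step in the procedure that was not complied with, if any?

Step 1: 85 days after 19 April 2015 (when the breach is discovered) is 13 July 2015; 11 July 2015 is within that limit.
Step 2: the window is 16–24 days after 11 July 2015 (when the default notice is delivered), so 27 July 2015 through 4 August 2015; 3 August 2015 falls inside that range.
Step 3: the window is 18–31 days after 3 August 2015 (when the itemised statement is provided), so 21 August 2015 through 3 September 2015; done 29 August 2015 — within the window.
Step 4: the window is 10–34 days after 29 August 2015 (when the final cure demand is issued), so 8 September 2015 through 2 October 2015; done 29 September 2015, which is between those dates.
Step 5: 39 days after 15 October 2015 (end of the 16-day comment period, which began when the termination notice is served on 29 September 2015) is 23 November 2015; 6 December 2015 misses that deadline by 13 days.
That is the first point of non-compliance.

Step 5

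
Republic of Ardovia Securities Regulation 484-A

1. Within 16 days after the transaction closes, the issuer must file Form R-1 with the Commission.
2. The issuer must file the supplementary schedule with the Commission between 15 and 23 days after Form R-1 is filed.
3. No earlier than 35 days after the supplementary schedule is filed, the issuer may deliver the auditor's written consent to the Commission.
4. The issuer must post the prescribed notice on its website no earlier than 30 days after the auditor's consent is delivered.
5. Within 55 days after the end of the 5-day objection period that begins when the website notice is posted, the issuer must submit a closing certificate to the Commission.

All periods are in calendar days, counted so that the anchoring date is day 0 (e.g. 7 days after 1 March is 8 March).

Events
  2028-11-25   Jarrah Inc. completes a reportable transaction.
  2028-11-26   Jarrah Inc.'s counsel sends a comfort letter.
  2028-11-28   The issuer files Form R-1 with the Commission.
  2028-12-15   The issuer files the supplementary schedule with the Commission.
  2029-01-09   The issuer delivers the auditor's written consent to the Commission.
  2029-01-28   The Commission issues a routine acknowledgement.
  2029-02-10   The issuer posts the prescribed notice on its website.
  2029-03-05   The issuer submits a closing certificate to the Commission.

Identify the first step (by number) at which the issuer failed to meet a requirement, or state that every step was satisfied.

Step 1: 16 days after 2028-11-25 (when the transaction closes) is 2028-12-11; done 2028-11-28 — timely.
Step 2: the window is 15–23 days after 2028-11-28 (when Form R-1 is filed), so 2028-12-13 through 2028-12-21; 2028-12-15 falls inside that range.
Step 3: the earliest permitted date is 35 days after 2028-12-15 (when the supplementary schedule is filed), i.e. 2029-01-19; done 2029-01-09 — 10 days too early.

Step 3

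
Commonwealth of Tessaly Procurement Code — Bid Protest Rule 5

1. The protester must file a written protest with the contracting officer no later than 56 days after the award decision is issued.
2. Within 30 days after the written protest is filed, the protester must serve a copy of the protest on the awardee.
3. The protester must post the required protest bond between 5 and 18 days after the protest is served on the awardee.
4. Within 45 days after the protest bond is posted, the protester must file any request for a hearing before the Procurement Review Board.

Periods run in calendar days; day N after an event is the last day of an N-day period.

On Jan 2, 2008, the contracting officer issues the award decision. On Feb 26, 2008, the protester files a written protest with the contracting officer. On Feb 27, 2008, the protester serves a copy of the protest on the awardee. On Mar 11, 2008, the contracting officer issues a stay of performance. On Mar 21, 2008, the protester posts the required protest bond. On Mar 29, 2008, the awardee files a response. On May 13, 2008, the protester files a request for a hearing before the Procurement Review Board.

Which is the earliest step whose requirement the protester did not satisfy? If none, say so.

Step 3

(1) due by Jan 2, 2008 + 56 days = Feb 27, 2008; completed Feb 26, 2008, before the deadline.
(2) due by Feb 26, 2008 + 30 days = Mar 27, 2008; Feb 27, 2008 is within that limit.
(3) the permitted window runs from Feb 27, 2008 + 5 = Mar 3, 2008 to Feb 27, 2008 + 18 = Mar 16, 2008; done Mar 21, 2008 — 5 days after the window closed.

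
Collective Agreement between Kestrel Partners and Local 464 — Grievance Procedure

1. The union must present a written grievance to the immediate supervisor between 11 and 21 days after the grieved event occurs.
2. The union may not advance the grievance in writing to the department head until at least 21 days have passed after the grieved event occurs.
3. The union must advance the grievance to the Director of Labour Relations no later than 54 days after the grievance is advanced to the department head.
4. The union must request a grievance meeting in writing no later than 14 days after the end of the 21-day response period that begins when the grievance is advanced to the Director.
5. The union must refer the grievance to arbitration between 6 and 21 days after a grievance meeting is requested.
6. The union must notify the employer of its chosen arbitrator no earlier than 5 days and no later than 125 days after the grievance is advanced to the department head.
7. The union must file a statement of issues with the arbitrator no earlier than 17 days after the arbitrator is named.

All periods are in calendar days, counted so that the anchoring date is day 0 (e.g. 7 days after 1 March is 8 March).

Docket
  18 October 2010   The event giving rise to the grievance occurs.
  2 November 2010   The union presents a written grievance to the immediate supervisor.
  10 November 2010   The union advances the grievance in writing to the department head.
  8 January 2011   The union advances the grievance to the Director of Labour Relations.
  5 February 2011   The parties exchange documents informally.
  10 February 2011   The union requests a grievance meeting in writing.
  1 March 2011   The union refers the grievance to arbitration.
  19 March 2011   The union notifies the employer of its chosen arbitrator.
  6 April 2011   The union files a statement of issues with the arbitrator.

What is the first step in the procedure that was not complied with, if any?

Step 1 — 11 and 21 days from 18 October 2010 (when the grieved event occurs) are 29 October 2010 and 8 November 2010 respectively; done 2 November 2010 — within the window.
Step 2 — must wait 21 days from 18 October 2010 (when the grieved event occurs), so not before 8 November 2010; done 10 November 2010, after the minimum wait.
Step 3 — counting 54 days from 10 November 2010 (when the grievance is advanced to the department head) gives a deadline of 3 January 2011; done 8 January 2011 — 5 days late.
That is the first point of non-compliance.

Step 3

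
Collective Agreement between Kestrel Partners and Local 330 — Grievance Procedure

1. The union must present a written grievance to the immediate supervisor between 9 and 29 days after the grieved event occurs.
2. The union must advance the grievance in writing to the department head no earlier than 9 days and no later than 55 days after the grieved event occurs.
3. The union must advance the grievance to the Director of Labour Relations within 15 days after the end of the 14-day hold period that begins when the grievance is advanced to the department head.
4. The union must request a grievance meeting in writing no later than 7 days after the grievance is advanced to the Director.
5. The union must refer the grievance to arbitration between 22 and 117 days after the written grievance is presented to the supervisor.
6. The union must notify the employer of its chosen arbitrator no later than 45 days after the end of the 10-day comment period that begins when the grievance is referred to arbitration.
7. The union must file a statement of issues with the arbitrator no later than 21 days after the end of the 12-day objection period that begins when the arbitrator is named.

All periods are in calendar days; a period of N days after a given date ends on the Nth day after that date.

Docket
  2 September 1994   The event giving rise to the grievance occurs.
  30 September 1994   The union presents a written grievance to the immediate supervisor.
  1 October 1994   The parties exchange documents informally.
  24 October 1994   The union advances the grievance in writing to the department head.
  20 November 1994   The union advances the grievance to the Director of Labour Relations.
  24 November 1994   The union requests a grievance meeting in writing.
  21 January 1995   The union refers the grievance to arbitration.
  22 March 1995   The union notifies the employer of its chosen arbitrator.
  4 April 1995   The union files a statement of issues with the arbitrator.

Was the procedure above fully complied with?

Step 1: the window is 9–29 days after 2 September 1994 (when the grieved event occurs), so 11 September 1994 through 1 October 1994; 30 September 1994 falls inside that range.
Step 2: the window is 9–55 days after 2 September 1994 (when the grieved event occurs), so 11 September 1994 through 27 October 1994; 24 October 1994 falls inside that range.
Step 3: 15 days after 7 November 1994 (end of the 14-day hold period, which began when the grievance is advanced to the department head on 24 October 1994) is 22 November 1994; 20 November 1994 is within that limit.
Step 4: 7 days after 20 November 1994 (when the grievance is advanced to the Director) is 27 November 1994; completed 24 November 1994, before the deadline.
Step 5: the window is 22–117 days after 30 September 1994 (when the written grievance is presented to the supervisor), so 22 October 1994 through 25 January 1995; done 21 January 1995, which is between those dates.
Step 6: 45 days after 31 January 1995 (end of the 10-day comment period, which began when the grievance is referred to arbitration on 21 January 1995) is 17 March 1995; 22 March 1995 misses that deadline by 5 days.

No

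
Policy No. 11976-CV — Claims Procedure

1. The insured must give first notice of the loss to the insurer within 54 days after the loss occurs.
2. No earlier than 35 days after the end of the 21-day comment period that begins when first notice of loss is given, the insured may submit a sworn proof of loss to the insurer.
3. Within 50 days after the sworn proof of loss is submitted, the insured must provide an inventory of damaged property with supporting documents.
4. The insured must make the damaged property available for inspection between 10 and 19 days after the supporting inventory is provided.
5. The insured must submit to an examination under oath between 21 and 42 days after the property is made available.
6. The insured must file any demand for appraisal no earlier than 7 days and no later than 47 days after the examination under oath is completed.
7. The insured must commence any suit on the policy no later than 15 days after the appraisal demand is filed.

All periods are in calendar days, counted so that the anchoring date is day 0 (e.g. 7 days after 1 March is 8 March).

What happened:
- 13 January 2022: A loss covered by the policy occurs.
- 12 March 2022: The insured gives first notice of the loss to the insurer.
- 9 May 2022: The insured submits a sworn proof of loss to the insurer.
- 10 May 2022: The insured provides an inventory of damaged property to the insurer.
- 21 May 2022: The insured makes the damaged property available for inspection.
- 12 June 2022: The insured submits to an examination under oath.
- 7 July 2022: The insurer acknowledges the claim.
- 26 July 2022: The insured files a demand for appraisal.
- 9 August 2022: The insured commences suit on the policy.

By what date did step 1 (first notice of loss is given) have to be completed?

8 March 2022

Step 1 runs from 13 January 2022, when the loss occurs. 54 days after 13 January 2022 is 8 March 2022.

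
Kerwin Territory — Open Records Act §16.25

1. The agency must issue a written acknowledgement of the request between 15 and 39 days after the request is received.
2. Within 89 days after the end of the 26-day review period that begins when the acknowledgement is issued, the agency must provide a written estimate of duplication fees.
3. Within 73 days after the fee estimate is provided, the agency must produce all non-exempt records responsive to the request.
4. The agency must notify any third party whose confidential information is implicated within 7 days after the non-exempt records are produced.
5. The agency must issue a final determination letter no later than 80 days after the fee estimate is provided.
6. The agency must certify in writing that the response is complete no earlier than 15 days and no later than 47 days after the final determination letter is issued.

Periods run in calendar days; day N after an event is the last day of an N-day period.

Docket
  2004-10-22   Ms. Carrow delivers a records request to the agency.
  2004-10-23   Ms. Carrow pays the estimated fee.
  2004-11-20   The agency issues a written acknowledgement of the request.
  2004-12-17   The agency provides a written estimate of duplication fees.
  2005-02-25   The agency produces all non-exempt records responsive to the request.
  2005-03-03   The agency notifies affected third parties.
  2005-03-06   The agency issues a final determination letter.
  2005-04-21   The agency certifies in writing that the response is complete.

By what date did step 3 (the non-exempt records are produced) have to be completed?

Step 3 runs from 2004-12-17, when the fee estimate is provided. 73 days after 2004-12-17 is 2005-02-28.

2005-02-28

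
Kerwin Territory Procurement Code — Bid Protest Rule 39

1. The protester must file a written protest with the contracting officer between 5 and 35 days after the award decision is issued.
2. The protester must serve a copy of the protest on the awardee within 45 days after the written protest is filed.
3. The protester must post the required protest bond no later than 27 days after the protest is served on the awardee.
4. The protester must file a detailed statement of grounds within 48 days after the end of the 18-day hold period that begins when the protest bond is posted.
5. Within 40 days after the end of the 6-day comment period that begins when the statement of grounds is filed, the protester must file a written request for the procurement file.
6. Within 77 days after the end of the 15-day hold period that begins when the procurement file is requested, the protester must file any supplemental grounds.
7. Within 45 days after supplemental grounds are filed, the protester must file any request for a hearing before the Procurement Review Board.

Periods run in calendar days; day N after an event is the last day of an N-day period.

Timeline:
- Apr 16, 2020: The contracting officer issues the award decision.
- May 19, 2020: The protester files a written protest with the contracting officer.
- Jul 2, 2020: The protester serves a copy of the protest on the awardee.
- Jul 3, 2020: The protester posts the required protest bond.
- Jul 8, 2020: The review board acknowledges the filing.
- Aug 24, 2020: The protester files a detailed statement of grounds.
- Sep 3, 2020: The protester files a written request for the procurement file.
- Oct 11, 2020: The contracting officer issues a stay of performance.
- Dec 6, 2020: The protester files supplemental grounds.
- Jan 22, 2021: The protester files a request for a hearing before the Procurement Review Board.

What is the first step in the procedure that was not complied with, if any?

Step 6

Step 1: the window is 5–35 days after Apr 16, 2020 (when the award decision is issued), so Apr 21, 2020 through May 21, 2020; done May 19, 2020 — within the window.
Step 2: 45 days after May 19, 2020 (when the written protest is filed) is Jul 3, 2020; Jul 2, 2020 is within that limit.
Step 3: 27 days after Jul 2, 2020 (when the protest is served on the awardee) is Jul 29, 2020; done Jul 3, 2020 — timely.
Step 4: 48 days after Jul 21, 2020 (end of the 18-day hold period, which began when the protest bond is posted on Jul 3, 2020) is Sep 7, 2020; done Aug 24, 2020 — timely.
Step 5: 40 days after Aug 30, 2020 (end of the 6-day comment period, which began when the statement of grounds is filed on Aug 24, 2020) is Oct 9, 2020; done Sep 3, 2020 — timely.
Step 6: 77 days after Sep 18, 2020 (end of the 15-day hold period, which began when the procurement file is requested on Sep 3, 2020) is Dec 4, 2020; Dec 6, 2020 misses that deadline by 2 days.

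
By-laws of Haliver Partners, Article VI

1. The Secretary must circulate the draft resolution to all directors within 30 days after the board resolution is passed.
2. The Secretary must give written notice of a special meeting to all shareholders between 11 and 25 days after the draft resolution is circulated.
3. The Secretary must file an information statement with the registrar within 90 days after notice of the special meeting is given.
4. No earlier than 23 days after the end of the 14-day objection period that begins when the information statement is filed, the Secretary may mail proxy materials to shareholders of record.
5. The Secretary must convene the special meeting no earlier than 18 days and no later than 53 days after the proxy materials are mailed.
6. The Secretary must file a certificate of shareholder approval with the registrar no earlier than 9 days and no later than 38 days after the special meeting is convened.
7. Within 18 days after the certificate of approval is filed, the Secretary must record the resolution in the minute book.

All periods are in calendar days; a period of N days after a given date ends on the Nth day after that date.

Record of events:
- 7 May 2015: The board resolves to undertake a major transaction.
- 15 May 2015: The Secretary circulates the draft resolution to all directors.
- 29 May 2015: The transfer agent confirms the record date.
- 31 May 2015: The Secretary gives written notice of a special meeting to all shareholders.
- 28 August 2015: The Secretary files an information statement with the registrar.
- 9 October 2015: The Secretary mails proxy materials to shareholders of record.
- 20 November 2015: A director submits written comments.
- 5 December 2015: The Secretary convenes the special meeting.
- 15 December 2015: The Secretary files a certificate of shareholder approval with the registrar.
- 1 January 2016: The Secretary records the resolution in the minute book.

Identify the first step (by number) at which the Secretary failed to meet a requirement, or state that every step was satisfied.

Step 5

Step 1: 30 days after 7 May 2015 (when the board resolution is passed) is 6 June 2015; done 15 May 2015 — timely.
Step 2: the window is 11–25 days after 15 May 2015 (when the draft resolution is circulated), so 26 May 2015 through 9 June 2015; done 31 May 2015, which is between those dates.
Step 3: 90 days after 31 May 2015 (when notice of the special meeting is given) is 29 August 2015; 28 August 2015 is within that limit.
Step 4: the earliest permitted date is 23 days after 11 September 2015 (end of the 14-day objection period, which began when the information statement is filed on 28 August 2015), i.e. 4 October 2015; done 9 October 2015, after the minimum wait.
Step 5: the window is 18–53 days after 9 October 2015 (when the proxy materials are mailed), so 27 October 2015 through 1 December 2015; done 5 December 2015 — 4 days after the window closed.
The analysis stops there.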